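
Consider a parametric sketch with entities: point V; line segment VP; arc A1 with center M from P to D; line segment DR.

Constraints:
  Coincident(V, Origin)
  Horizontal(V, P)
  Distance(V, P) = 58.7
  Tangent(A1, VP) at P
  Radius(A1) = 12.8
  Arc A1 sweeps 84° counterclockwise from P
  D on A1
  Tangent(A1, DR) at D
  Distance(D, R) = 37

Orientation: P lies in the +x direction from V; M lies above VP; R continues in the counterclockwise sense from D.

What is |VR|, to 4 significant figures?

89.44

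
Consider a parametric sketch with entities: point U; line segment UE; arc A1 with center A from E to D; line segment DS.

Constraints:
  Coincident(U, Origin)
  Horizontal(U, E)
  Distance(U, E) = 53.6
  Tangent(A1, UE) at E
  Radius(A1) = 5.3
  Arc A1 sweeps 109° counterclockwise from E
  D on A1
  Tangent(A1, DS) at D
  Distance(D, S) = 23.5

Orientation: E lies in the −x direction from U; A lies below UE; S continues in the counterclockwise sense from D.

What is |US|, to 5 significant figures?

58.756

U is at the origin; U and E share the same y with |UE| = 53.6 and E on the −x side, so E = (-53.600, 0.0000). Since A1 is tangent to UE there, AE ⟂ UE, so A = E + (0, -5.3) = (-53.600, -5.3000). On A1, E sits at bearing 90° from A; a 109° counterclockwise sweep puts D at bearing 199°, so D = A + 5.3·(cos 199°, sin 199°) = (-58.611, -7.0255). A1 meets DS tangentially, so AD is at right angles to DS, so DS runs along (−sin 199°, cos 199°); with |DS| = 23.5, S = (-50.960, -29.245). Then |US| = |S − U| = 58.756.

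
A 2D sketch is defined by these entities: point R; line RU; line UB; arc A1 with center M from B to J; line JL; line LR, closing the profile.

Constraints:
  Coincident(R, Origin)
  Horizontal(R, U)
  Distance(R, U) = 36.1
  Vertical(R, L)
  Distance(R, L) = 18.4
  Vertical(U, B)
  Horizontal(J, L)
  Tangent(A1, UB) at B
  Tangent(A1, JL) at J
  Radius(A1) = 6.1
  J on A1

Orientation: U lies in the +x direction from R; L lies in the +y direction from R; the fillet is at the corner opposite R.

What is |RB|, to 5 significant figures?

38.138

R is at the origin; R and U share the same y with |RU| = 36.1 and U on the +x side, so U = (36.100, 0.0000). RL is vertical with |RL| = 18.4 and L on the +y side, so L = (0.0000, 18.400). The virtual corner opposite R is at (36.100, 18.400). A1 meets UB tangentially, so MB is at right angles to UB and A1 meets JL tangentially, so MJ is at right angles to JL, with radius 6.1, so the center M sits 6.1 in from both sides at M = (30.000, 12.300). That places the tangent points at B = (36.100, 12.300) on UB and J = (30.000, 18.400) on JL. Then |RB| = |B − R| = 38.138.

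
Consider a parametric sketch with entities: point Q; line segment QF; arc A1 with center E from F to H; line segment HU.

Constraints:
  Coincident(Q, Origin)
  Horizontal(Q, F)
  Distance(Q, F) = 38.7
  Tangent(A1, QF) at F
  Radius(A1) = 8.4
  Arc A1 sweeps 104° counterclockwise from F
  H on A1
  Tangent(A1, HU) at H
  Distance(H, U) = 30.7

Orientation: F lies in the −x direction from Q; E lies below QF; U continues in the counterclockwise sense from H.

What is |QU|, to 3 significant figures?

56.3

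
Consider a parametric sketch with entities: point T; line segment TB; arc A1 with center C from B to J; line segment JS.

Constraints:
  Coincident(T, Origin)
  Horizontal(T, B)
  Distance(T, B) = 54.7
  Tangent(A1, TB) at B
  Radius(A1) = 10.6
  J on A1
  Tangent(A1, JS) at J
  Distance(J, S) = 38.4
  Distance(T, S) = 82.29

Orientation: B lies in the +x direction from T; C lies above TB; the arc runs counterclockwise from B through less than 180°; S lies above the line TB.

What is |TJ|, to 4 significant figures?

66.11

Checks: |CJ| = 10.60 ✓; ∠(CJ, JS) = 90.00° ✓; |JS| = 38.40 ✓; |TS| = 82.29 ✓.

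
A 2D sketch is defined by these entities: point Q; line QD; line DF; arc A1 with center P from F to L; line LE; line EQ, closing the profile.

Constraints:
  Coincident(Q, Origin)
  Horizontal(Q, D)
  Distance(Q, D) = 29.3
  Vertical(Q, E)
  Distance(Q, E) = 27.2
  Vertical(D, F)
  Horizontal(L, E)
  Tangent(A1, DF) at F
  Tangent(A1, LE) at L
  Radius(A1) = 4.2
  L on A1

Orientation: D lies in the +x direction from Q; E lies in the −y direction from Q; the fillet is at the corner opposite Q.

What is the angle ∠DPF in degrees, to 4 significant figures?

79.65°

Q is at the origin; Q and D share the same y with |QD| = 29.3 and D on the +x side, so D = (29.30, 0.000). QE is vertical with |QE| = 27.2 and E on the −y side, so E = (0.000, -27.20). The virtual corner opposite Q is at (29.30, -27.20). Tangency of A1 to DF means the radius PF is perpendicular to DF and tangency of A1 to LE means the radius PL is perpendicular to LE, with radius 4.2, so the center P sits 4.2 in from both sides at P = (25.10, -23.00). That places the tangent points at F = (29.30, -23.00) on DF and L = (25.10, -27.20) on LE. Then cos ∠DPF = PD·PF / (|PD||PF|), giving 79.65°.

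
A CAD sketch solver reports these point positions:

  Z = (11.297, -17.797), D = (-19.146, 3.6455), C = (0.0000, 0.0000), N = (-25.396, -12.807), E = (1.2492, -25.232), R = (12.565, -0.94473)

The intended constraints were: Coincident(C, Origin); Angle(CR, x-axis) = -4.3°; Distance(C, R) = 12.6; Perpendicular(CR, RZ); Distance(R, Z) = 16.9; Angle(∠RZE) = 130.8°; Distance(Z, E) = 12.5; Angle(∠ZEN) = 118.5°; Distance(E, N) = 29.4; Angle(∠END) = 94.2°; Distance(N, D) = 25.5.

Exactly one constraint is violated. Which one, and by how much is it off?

Distance(N, D) = 25.5 — off by 7.90.

C = (0.00, 0.00) ✓; CR at -4.300° ✓; |CR| = 12.60 ✓; ∠(CR, RZ) = 90.00° ✓; |RZ| = 16.90 ✓; ∠RZE = 130.8° ✓; |ZE| = 12.50 ✓; ∠ZEN = 118.5° ✓; |EN| = 29.40 ✓; ∠END = 94.20° ✓; |ND| = 17.60 ✗.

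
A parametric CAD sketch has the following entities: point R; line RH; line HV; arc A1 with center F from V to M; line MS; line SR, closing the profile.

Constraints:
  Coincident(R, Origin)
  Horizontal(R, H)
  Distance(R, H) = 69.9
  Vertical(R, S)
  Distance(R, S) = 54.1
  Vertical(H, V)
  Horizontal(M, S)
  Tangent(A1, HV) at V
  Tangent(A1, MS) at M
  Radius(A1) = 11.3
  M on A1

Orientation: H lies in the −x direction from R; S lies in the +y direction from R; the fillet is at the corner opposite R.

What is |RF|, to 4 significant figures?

72.57

R is at the origin; RH is horizontal with |RH| = 69.9 and H on the −x side, so H = (-69.90, 0.000). RS is vertical with |RS| = 54.1 and S on the +y side, so S = (0.000, 54.10). The virtual corner opposite R is at (-69.90, 54.10). The tangent condition forces FV to be normal to HV and since A1 is tangent to MS there, FM ⟂ MS, with radius 11.3, so the center F sits 11.3 in from both sides at F = (-58.60, 42.80). Then |RF| = |F − R| = 72.57.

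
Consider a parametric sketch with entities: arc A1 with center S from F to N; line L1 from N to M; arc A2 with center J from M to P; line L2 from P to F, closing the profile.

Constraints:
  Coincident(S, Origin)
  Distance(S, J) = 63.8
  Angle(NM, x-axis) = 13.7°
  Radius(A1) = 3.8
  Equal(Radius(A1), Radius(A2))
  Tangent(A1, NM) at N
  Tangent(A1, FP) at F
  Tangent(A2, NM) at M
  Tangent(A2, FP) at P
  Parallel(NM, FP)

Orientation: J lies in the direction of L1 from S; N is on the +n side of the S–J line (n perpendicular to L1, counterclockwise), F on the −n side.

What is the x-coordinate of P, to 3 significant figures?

62.9

Tangency of A1 to both parallel lines with radius 3.8 puts N and F at S ± 3.8·n: N = (-0.900, 3.69), F = (0.900, -3.69). Equal radii place M and P the same way about J: M = J + 3.8·n = (61.1, 18.8), P = J − 3.8·n = (62.9, 11.4). So P.x = 62.9.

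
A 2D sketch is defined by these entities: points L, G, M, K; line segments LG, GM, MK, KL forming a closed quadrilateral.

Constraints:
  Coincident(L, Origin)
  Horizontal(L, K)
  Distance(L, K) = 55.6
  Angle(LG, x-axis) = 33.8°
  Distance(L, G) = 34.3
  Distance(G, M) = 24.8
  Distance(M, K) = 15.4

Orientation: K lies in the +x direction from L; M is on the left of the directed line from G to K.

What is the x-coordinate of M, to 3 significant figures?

53.0

Checks: |GM| = 24.80 ✓; |MK| = 15.40 ✓.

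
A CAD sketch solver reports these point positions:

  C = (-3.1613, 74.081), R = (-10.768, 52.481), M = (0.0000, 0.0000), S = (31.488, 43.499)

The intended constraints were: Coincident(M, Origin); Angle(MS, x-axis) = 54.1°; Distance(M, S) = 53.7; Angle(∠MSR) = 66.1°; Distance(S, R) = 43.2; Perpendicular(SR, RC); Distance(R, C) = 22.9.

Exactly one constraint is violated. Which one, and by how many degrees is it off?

Perpendicular(SR, RC) — off by 7.40°.

M = (0.00, 0.00) ✓; MS at 54.10° ✓; |MS| = 53.70 ✓; ∠MSR = 66.10° ✓; |SR| = 43.20 ✓; ∠(SR, RC) = 97.40° ✗; |RC| = 22.90 ✓.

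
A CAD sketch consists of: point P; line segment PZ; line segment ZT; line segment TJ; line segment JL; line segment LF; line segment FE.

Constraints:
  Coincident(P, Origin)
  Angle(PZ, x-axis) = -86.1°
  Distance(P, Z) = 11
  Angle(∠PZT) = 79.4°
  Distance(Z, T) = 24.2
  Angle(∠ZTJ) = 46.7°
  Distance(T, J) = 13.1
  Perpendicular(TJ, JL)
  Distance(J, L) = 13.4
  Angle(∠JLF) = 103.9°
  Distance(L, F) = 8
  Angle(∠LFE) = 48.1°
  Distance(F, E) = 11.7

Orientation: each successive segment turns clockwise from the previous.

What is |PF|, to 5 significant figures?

18.931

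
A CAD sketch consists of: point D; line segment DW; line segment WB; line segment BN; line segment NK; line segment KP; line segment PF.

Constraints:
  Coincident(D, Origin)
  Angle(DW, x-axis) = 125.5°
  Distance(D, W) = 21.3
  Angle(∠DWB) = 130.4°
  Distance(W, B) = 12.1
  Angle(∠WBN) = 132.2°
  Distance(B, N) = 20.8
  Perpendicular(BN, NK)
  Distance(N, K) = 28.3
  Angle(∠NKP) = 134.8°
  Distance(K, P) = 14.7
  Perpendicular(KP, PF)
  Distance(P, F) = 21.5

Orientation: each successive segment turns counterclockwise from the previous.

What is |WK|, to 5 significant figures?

34.795

∠WBN = 132.2° gives BN at -137.10° from the x-axis; with |BN| = 20.8, N = (-39.662, 4.2152). BN is perpendicular to NK, so NK runs at -47.100°; with |NK| = 28.3, K = (-20.397, -16.516). Then |WK| = |K − W| = 34.795.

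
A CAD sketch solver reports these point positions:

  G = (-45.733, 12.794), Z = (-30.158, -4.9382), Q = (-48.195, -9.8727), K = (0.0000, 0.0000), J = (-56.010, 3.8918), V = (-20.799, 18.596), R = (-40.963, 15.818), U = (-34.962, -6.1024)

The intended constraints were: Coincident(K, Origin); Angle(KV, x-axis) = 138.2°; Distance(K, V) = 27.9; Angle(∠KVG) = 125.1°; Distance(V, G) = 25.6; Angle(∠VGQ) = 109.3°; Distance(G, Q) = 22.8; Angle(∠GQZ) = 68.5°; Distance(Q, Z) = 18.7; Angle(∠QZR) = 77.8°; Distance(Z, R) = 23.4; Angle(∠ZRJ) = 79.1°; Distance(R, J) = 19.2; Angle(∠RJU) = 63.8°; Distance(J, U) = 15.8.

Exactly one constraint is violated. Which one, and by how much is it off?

Distance(J, U) = 15.8 — off by 7.50.

K = (0.00, 0.00) ✓; KV at 138.2° ✓; |KV| = 27.90 ✓; ∠KVG = 125.1° ✓; |VG| = 25.60 ✓; ∠VGQ = 109.3° ✓; |GQ| = 22.80 ✓; ∠GQZ = 68.50° ✓; |QZ| = 18.70 ✓; ∠QZR = 77.80° ✓; |ZR| = 23.40 ✓; ∠ZRJ = 79.10° ✓; |RJ| = 19.20 ✓; ∠RJU = 63.80° ✓; |JU| = 23.30 ✗.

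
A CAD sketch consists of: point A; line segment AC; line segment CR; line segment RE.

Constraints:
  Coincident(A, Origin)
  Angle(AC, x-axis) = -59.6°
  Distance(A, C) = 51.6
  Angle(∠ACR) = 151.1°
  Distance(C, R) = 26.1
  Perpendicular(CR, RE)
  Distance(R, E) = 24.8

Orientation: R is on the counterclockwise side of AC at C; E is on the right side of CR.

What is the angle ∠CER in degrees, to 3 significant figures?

46.5°

A is at the origin; AC runs at -59.6° with length 51.6, so C = 51.6·(cos -59.6°, sin -59.6°) = (26.1, -44.5). ∠ACR = 151.1°, so CR runs at -59.6° + (180° − 151.1°) = -30.7° from the x-axis; with |CR| = 26.1, R = C + 26.1·(cos -30.7°, sin -30.7°) = (48.6, -57.8). CR ⟂ RE; with |RE| = 24.8 on the right of CR, E = R + 24.8·(-0.511, -0.860) = (35.9, -79.2). Then cos ∠CER = EC·ER / (|EC||ER|), giving 46.5°.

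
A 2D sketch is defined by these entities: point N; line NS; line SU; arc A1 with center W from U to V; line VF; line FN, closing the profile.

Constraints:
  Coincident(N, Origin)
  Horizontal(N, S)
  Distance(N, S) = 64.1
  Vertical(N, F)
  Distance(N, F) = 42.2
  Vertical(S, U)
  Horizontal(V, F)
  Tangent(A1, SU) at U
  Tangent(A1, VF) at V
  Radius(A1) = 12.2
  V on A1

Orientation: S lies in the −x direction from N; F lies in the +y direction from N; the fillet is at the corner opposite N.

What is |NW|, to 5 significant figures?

59.947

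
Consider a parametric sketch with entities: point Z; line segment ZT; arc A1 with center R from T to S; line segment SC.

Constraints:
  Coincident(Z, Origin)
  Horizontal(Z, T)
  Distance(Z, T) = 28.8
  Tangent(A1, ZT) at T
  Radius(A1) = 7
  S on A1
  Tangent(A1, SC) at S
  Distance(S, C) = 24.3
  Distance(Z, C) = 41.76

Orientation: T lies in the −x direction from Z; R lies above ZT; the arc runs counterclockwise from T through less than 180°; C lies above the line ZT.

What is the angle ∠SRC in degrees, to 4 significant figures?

73.93°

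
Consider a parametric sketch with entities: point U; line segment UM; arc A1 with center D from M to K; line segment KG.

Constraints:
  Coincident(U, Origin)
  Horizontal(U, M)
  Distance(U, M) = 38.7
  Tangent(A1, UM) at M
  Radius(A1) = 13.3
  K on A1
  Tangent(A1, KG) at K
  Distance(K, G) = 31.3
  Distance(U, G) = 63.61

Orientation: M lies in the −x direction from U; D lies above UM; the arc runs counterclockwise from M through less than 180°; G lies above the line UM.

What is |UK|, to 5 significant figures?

33.704

Checks: |DK| = 13.30 ✓; ∠(DK, KG) = 90.00° ✓; |KG| = 31.30 ✓; |UG| = 63.61 ✓.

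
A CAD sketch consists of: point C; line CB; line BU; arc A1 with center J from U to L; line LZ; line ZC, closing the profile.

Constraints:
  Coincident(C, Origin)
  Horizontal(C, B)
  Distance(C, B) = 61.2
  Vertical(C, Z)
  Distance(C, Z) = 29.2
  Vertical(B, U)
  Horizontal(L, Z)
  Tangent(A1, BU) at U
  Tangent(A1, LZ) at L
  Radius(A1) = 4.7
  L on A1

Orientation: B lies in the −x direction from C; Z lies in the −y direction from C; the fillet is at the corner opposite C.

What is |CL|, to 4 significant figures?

63.60

C is at the origin; C and B share the same y with |CB| = 61.2 and B on the −x side, so B = (-61.20, 0.000). CZ is vertical with |CZ| = 29.2 and Z on the −y side, so Z = (0.000, -29.20). The virtual corner opposite C is at (-61.20, -29.20). Since A1 is tangent to BU there, JU ⟂ BU and the tangent condition forces JL to be normal to LZ, with radius 4.7, so the center J sits 4.7 in from both sides at J = (-56.50, -24.50). That places the tangent points at U = (-61.20, -24.50) on BU and L = (-56.50, -29.20) on LZ. Then |CL| = |L − C| = 63.60.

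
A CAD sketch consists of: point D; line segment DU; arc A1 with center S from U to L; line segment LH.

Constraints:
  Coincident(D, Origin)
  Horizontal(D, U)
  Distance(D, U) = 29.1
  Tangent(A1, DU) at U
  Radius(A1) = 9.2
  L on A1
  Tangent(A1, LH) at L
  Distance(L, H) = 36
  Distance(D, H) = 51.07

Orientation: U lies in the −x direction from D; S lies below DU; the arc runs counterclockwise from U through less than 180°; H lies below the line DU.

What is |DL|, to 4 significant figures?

39.67

D is at the origin; DU is horizontal with |DU| = 29.1 and U on the −x side, so U = (-29.10, 0.000). A1 meets DU tangentially, so SU is at right angles to DU, so S = U + (0, -9.2) = (-29.10, -9.200). Since SL ⟂ LH (tangency), |SH| = √(9.2² + 36.0²) = 37.16 regardless of where L sits on A1. So H lies on both circle(D, 51.07) and circle(S, 37.16); the below-DU intersection is H = (-22.62, -45.79). L is the foot of the tangent from H: L = (-37.48, -13.00).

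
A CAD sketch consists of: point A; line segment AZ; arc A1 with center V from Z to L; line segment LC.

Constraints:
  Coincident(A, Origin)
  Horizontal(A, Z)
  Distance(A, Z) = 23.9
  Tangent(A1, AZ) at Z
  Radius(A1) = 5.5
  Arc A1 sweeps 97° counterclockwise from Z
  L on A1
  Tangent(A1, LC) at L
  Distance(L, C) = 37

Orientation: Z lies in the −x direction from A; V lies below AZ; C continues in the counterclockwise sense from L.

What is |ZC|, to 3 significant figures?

42.9

A is at the origin; AZ is horizontal with |AZ| = 23.9 and Z on the −x side, so Z = (-23.9, 0.00). The tangent condition forces VZ to be normal to AZ, so V = Z + (0, -5.5) = (-23.9, -5.50). On A1, Z sits at bearing 90° from V; a 97° counterclockwise sweep puts L at bearing 187°, so L = V + 5.5·(cos 187°, sin 187°) = (-29.4, -6.17). Since A1 is tangent to LC there, VL ⟂ LC, so LC runs along (−sin 187°, cos 187°); with |LC| = 37.0, C = (-24.8, -42.9). Then |ZC| = |C − Z| = 42.9.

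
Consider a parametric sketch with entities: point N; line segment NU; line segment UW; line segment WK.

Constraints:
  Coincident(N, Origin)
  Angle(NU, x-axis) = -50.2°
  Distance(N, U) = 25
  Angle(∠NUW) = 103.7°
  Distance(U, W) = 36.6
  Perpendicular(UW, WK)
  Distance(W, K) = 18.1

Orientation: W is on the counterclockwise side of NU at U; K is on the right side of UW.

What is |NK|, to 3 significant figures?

60.0

N is at the origin; NU runs at -50.2° with length 25.0, so U = 25.0·(cos -50.2°, sin -50.2°) = (16.0, -19.2). ∠NUW = 103.7°, so UW runs at -50.2° + (180° − 103.7°) = 26.1° from the x-axis; with |UW| = 36.6, W = U + 36.6·(cos 26.1°, sin 26.1°) = (48.9, -3.11). UW ⟂ WK; with |WK| = 18.1 on the right of UW, K = W + 18.1·(0.440, -0.898) = (56.8, -19.4). Then |NK| = |K − N| = 60.0.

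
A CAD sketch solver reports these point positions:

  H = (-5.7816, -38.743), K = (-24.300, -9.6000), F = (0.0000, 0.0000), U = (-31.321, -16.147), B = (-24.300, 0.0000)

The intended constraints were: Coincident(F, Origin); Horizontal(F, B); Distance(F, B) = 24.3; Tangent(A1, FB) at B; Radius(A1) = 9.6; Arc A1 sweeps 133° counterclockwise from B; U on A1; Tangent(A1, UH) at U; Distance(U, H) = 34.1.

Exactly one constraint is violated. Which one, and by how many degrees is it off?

Tangent(A1, UH) at U — off by 5.50°.

F = (0.00, 0.00) ✓; F.y = 0.00, B.y = 0.00 ✓; |FB| = 24.30 ✓; ∠(KB, BF) = 90.00° ✓; |KB| = 9.600 ✓; bearing(K→U) − bearing(K→B) = 133.0° ✓; |KU| = 9.600 ✓; ∠(KU, UH) = 84.50° ✗; |UH| = 34.10 ✓.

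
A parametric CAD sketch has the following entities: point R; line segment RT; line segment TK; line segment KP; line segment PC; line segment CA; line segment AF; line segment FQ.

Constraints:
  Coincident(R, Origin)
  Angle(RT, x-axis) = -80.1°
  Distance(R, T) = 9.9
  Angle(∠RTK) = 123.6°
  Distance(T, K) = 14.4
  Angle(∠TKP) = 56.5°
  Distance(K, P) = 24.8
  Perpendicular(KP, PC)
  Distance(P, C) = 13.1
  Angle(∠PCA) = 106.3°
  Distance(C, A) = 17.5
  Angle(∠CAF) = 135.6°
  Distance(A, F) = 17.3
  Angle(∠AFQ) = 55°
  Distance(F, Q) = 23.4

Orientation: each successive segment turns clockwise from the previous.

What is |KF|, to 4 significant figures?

12.25

R is at the origin; RT runs at -80.1° with length 9.9, so T = (1.702, -9.753). ∠RTK = 123.6° gives TK at -136.5° from the x-axis; with |TK| = 14.4, K = (-8.743, -19.66). ∠TKP = 56.5° gives KP at 100.0° from the x-axis; with |KP| = 24.8, P = (-13.05, 4.758). The perpendicularity gives PC at right angles to KP, so PC runs at 10.00°; with |PC| = 13.1, C = (-0.1488, 7.033). ∠PCA = 106.3° gives CA at -63.70° from the x-axis; with |CA| = 17.5, A = (7.605, -8.655). ∠CAF = 135.6° gives AF at -108.1° from the x-axis; with |AF| = 17.3, F = (2.230, -25.10). Then |KF| = |F − K| = 12.25.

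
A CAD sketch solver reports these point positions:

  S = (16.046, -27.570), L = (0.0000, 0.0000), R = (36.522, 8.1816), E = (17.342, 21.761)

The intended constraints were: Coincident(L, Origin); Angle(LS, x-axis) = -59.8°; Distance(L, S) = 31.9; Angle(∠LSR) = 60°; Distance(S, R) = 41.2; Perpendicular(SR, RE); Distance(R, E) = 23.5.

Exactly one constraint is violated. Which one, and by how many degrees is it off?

Perpendicular(SR, RE) — off by 5.50°.

L = (0.00, 0.00) ✓; LS at -59.80° ✓; |LS| = 31.90 ✓; ∠LSR = 60.00° ✓; |SR| = 41.20 ✓; ∠(SR, RE) = 84.50° ✗; |RE| = 23.50 ✓.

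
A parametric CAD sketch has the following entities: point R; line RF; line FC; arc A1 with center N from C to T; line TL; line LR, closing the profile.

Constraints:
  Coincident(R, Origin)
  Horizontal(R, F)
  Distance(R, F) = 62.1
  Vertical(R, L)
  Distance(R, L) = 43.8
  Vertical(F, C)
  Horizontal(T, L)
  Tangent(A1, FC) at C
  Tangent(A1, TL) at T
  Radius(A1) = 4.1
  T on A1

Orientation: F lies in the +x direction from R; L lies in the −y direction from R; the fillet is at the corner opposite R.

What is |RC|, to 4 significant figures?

73.71

R is at the origin; R and F share the same y with |RF| = 62.1 and F on the +x side, so F = (62.10, 0.000). R and L share the same x with |RL| = 43.8 and L on the −y side, so L = (0.000, -43.80). The virtual corner opposite R is at (62.10, -43.80). A1 meets FC tangentially, so NC is at right angles to FC and tangency of A1 to TL means the radius NT is perpendicular to TL, with radius 4.1, so the center N sits 4.1 in from both sides at N = (58.00, -39.70). That places the tangent points at C = (62.10, -39.70) on FC and T = (58.00, -43.80) on TL. Then |RC| = |C − R| = 73.71.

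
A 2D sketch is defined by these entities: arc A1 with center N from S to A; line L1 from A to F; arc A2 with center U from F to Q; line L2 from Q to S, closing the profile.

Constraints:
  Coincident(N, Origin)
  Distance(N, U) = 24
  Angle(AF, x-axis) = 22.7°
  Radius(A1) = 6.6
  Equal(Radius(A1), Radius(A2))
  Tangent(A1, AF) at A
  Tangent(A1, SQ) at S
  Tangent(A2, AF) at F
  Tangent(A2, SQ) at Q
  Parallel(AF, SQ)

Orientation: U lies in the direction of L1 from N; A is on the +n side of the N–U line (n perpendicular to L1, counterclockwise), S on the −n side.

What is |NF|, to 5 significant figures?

24.891

The slot axis is L1's direction at 22.7°, so u = (cos 22.7°, sin 22.7°) = (0.92254, 0.38591) and n = (−sin 22.7°, cos 22.7°) = (-0.38591, 0.92254). N is at the origin and U lies 24.0 along u from N, so U = 24.0·u = (22.141, 9.2617). Tangency of A1 to both parallel lines with radius 6.6 puts A and S at N ± 6.6·n: A = (-2.5470, 6.0888), S = (2.5470, -6.0888). Equal radii place F and Q the same way about U: F = U + 6.6·n = (19.594, 15.350), Q = U − 6.6·n = (24.688, 3.1730). Then |NF| = |F − N| = 24.891.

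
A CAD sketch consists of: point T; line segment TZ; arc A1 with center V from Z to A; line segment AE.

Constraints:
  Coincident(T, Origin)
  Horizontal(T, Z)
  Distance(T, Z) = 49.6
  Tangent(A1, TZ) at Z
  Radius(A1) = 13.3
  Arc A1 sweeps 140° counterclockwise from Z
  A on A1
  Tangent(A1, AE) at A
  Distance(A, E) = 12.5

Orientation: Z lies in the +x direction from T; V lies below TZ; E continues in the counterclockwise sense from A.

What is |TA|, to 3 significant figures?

47.3

T is at the origin; TZ is horizontal with |TZ| = 49.6 and Z on the +x side, so Z = (49.6, 0.00). Since A1 is tangent to TZ there, VZ ⟂ TZ, so V = Z + (0, -13.3) = (49.6, -13.3). On A1, Z sits at bearing 90° from V; a 140° counterclockwise sweep puts A at bearing 230°, so A = V + 13.3·(cos 230°, sin 230°) = (41.1, -23.5). Then |TA| = |A − T| = 47.3.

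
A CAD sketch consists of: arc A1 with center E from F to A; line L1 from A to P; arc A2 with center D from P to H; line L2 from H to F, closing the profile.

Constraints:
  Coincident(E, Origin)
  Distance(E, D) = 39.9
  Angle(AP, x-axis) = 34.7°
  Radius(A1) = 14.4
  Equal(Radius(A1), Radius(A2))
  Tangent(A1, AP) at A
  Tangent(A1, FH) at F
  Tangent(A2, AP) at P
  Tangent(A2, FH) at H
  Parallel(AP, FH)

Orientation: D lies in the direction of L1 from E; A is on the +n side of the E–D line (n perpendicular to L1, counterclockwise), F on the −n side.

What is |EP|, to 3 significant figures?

42.4

The slot axis is L1's direction at 34.7°, so u = (cos 34.7°, sin 34.7°) = (0.822, 0.569) and n = (−sin 34.7°, cos 34.7°) = (-0.569, 0.822). E is at the origin and D lies 39.9 along u from E, so D = 39.9·u = (32.8, 22.7). Tangency of A1 to both parallel lines with radius 14.4 puts A and F at E ± 14.4·n: A = (-8.20, 11.8), F = (8.20, -11.8). Equal radii place P and H the same way about D: P = D + 14.4·n = (24.6, 34.6), H = D − 14.4·n = (41.0, 10.9). Then |EP| = |P − E| = 42.4.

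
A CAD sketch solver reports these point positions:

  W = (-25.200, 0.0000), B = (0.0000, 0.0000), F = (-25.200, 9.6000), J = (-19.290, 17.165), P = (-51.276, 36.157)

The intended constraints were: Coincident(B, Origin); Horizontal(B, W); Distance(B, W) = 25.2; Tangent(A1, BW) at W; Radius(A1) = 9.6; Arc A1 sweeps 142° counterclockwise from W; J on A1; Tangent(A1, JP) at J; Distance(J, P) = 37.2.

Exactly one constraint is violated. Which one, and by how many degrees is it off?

Tangent(A1, JP) at J — off by 7.30°.

B = (0.00, 0.00) ✓; B.y = 0.00, W.y = 0.00 ✓; |BW| = 25.20 ✓; ∠(FW, WB) = 90.00° ✓; |FW| = 9.600 ✓; bearing(F→J) − bearing(F→W) = 142.0° ✓; |FJ| = 9.600 ✓; ∠(FJ, JP) = 82.70° ✗; |JP| = 37.20 ✓.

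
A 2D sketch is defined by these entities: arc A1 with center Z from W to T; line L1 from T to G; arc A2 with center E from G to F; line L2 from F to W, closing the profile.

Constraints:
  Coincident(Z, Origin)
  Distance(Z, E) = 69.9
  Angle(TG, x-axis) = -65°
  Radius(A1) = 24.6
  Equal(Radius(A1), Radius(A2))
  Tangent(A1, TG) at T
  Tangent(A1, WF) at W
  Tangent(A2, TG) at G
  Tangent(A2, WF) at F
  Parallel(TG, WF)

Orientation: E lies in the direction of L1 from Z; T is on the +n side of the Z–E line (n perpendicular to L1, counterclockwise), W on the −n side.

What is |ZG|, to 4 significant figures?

74.10

The slot axis is L1's direction at -65.0°, so u = (cos -65.0°, sin -65.0°) = (0.4226, -0.9063) and n = (−sin -65.0°, cos -65.0°) = (0.9063, 0.4226). Z is at the origin and E lies 69.9 along u from Z, so E = 69.9·u = (29.54, -63.35). Tangency of A1 to both parallel lines with radius 24.6 puts T and W at Z ± 24.6·n: T = (22.30, 10.40), W = (-22.30, -10.40). Equal radii place G and F the same way about E: G = E + 24.6·n = (51.84, -52.95), F = E − 24.6·n = (7.246, -73.75). Then |ZG| = |G − Z| = 74.10.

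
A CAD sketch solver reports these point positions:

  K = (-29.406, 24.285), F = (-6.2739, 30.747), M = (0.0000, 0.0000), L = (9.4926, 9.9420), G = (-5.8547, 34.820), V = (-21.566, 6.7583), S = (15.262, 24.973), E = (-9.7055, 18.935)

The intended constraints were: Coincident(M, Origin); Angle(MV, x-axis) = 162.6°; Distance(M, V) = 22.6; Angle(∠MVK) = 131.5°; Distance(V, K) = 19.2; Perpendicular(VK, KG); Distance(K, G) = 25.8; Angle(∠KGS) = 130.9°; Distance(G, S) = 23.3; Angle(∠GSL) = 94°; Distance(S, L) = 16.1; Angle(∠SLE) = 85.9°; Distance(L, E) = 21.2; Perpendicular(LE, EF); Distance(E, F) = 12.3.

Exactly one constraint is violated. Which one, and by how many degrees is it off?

Perpendicular(LE, EF) — off by 8.90°.

M = (0.00, 0.00) ✓; MV at 162.6° ✓; |MV| = 22.60 ✓; ∠MVK = 131.5° ✓; |VK| = 19.20 ✓; ∠(VK, KG) = 90.00° ✓; |KG| = 25.80 ✓; ∠KGS = 130.9° ✓; |GS| = 23.30 ✓; ∠GSL = 94.00° ✓; |SL| = 16.10 ✓; ∠SLE = 85.90° ✓; |LE| = 21.20 ✓; ∠(LE, EF) = 81.10° ✗; |EF| = 12.30 ✓.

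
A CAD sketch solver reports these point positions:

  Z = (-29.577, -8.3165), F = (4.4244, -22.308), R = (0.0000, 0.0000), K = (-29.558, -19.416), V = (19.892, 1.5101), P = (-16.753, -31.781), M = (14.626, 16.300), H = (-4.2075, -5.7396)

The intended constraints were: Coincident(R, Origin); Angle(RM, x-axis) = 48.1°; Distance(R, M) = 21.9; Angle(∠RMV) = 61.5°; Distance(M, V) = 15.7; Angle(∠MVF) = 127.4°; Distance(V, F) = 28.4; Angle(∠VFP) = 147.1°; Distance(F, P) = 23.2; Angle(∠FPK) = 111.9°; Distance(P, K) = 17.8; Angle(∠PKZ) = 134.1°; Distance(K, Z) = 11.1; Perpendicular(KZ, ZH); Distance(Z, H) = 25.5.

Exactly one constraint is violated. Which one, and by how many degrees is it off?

Perpendicular(KZ, ZH) — off by 5.70°.

R = (0.00, 0.00) ✓; RM at 48.10° ✓; |RM| = 21.90 ✓; ∠RMV = 61.50° ✓; |MV| = 15.70 ✓; ∠MVF = 127.4° ✓; |VF| = 28.40 ✓; ∠VFP = 147.1° ✓; |FP| = 23.20 ✓; ∠FPK = 111.9° ✓; |PK| = 17.80 ✓; ∠PKZ = 134.1° ✓; |KZ| = 11.10 ✓; ∠(KZ, ZH) = 84.30° ✗; |ZH| = 25.50 ✓.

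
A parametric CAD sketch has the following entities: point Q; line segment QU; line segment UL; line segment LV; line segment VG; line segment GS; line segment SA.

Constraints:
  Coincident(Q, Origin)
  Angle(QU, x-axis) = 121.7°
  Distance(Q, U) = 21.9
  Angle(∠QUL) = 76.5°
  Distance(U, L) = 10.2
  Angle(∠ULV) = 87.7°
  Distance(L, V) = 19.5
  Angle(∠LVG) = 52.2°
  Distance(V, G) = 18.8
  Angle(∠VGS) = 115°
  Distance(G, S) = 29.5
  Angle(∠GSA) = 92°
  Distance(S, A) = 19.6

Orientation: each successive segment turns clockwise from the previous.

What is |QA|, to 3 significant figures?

41.5

Q is at the origin; QU runs at 121.7° with length 21.9, so U = (-11.5, 18.6). ∠QUL = 76.5° gives UL at 18.2° from the x-axis; with |UL| = 10.2, L = (-1.82, 21.8). ∠ULV = 87.7° gives LV at -74.1° from the x-axis; with |LV| = 19.5, V = (3.52, 3.06). ∠LVG = 52.2° gives VG at 158° from the x-axis; with |VG| = 18.8, G = (-13.9, 10.1). ∠VGS = 115.0° gives GS at 93.1° from the x-axis; with |GS| = 29.5, S = (-15.5, 39.5). ∠GSA = 92.0° gives SA at 5.10° from the x-axis; with |SA| = 19.6, A = (4.01, 41.3). Then |QA| = |A − Q| = 41.5.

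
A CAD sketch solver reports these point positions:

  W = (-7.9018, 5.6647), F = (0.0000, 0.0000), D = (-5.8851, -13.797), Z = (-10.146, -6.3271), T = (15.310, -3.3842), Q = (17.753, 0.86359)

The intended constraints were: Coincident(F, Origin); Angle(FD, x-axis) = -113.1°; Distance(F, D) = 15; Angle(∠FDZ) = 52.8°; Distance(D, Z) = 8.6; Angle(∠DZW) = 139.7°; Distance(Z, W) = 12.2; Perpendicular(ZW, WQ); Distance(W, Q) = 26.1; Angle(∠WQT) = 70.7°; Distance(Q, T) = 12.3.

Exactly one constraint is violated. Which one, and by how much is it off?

Distance(Q, T) = 12.3 — off by 7.40.

F = (0.00, 0.00) ✓; FD at -113.1° ✓; |FD| = 15.00 ✓; ∠FDZ = 52.80° ✓; |DZ| = 8.600 ✓; ∠DZW = 139.7° ✓; |ZW| = 12.20 ✓; ∠(ZW, WQ) = 90.00° ✓; |WQ| = 26.10 ✓; ∠WQT = 70.70° ✓; |QT| = 4.900 ✗.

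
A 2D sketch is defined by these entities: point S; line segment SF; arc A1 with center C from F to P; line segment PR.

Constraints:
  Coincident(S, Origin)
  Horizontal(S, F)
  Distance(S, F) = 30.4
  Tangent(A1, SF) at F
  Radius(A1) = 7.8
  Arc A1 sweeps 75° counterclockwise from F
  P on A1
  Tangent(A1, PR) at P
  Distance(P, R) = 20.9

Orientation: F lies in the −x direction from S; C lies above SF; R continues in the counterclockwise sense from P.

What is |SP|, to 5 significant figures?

23.585

S is at the origin; SF is horizontal with |SF| = 30.4 and F on the −x side, so F = (-30.400, 0.0000). A1 meets SF tangentially, so CF is at right angles to SF, so C = F + (0, 7.8) = (-30.400, 7.8000). On A1, F sits at bearing -90° from C; a 75° counterclockwise sweep puts P at bearing -15°, so P = C + 7.8·(cos -15°, sin -15°) = (-22.866, 5.7812). Then |SP| = |P − S| = 23.585.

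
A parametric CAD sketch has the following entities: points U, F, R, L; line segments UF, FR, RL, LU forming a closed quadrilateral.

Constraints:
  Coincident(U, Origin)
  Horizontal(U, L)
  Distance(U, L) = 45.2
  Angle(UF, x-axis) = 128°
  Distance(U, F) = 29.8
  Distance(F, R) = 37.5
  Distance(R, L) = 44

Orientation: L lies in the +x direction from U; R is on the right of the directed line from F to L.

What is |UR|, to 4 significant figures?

8.285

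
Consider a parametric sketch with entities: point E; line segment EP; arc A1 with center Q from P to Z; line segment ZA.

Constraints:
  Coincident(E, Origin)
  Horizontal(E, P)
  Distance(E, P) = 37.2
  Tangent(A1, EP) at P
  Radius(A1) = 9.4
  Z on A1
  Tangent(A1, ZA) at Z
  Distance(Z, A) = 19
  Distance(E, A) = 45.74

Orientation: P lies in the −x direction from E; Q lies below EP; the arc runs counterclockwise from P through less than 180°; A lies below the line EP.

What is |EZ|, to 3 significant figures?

47.3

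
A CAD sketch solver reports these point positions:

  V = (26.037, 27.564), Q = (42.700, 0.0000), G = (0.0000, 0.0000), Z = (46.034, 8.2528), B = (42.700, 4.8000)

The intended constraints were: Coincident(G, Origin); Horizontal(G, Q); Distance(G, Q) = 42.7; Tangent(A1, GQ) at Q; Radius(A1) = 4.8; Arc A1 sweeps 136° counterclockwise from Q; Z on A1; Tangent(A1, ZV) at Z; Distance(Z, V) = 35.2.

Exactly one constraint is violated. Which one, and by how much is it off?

Distance(Z, V) = 35.2 — off by 7.40.

G = (0.00, 0.00) ✓; G.y = 0.00, Q.y = 0.00 ✓; |GQ| = 42.70 ✓; ∠(BQ, QG) = 90.00° ✓; |BQ| = 4.800 ✓; bearing(B→Z) − bearing(B→Q) = 136.0° ✓; |BZ| = 4.800 ✓; ∠(BZ, ZV) = 90.00° ✓; |ZV| = 27.80 ✗.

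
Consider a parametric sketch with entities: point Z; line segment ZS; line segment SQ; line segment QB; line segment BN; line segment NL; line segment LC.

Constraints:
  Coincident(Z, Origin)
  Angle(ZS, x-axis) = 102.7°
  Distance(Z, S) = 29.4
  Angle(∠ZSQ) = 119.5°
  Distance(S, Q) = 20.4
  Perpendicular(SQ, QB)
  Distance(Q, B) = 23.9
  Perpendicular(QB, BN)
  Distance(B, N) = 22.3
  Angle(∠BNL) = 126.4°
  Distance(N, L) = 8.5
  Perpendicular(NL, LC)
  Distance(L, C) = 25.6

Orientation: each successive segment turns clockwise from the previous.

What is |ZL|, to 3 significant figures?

11.4

QB is perpendicular to BN, so BN runs at -138°; with |BN| = 22.3, N = (8.18, 9.70). ∠BNL = 126.4° gives NL at 169° from the x-axis; with |NL| = 8.5, L = (-0.149, 11.4). Then |ZL| = |L − Z| = 11.4.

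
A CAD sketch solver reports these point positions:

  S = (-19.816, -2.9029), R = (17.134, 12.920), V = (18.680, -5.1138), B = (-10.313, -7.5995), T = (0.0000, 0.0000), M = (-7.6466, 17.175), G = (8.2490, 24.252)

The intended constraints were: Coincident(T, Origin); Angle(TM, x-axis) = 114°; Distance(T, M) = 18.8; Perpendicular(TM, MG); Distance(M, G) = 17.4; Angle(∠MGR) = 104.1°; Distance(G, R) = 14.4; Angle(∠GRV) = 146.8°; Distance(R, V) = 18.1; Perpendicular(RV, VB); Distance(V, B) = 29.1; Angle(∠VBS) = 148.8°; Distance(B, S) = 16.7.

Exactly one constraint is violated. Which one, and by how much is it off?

Distance(B, S) = 16.7 — off by 6.10.

T = (0.00, 0.00) ✓; TM at 114.0° ✓; |TM| = 18.80 ✓; ∠(TM, MG) = 90.00° ✓; |MG| = 17.40 ✓; ∠MGR = 104.1° ✓; |GR| = 14.40 ✓; ∠GRV = 146.8° ✓; |RV| = 18.10 ✓; ∠(RV, VB) = 90.00° ✓; |VB| = 29.10 ✓; ∠VBS = 148.8° ✓; |BS| = 10.60 ✗.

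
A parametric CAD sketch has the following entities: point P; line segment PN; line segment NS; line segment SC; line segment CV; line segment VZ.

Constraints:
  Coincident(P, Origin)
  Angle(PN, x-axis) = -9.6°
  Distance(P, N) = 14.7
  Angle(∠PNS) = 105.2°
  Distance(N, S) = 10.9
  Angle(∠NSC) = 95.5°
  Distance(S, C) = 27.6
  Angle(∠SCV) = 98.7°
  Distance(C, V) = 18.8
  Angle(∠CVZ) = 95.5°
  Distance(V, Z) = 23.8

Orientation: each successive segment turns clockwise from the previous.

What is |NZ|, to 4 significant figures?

15.97

P is at the origin; PN runs at -9.6° with length 14.7, so N = (14.49, -2.452). ∠PNS = 105.2° gives NS at -84.40° from the x-axis; with |NS| = 10.9, S = (15.56, -13.30). ∠NSC = 95.5° gives SC at -168.9° from the x-axis; with |SC| = 27.6, C = (-11.53, -18.61). ∠SCV = 98.7° gives CV at 109.8° from the x-axis; with |CV| = 18.8, V = (-17.89, -0.9245). ∠CVZ = 95.5° gives VZ at 25.30° from the x-axis; with |VZ| = 23.8, Z = (3.623, 9.247). Then |NZ| = |Z − N| = 15.97.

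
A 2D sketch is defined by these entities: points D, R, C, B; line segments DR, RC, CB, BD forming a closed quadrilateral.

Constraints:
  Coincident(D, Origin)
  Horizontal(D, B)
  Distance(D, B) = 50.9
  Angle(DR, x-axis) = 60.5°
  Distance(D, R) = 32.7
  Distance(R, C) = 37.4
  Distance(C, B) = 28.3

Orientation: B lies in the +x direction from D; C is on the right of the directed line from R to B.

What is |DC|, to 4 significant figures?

25.15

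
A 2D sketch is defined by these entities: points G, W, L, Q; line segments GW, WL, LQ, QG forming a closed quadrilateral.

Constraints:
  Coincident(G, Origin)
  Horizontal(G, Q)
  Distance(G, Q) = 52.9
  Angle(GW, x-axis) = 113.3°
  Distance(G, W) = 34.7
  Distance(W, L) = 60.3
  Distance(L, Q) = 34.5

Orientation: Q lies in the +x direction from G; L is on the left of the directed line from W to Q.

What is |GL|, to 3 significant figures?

57.6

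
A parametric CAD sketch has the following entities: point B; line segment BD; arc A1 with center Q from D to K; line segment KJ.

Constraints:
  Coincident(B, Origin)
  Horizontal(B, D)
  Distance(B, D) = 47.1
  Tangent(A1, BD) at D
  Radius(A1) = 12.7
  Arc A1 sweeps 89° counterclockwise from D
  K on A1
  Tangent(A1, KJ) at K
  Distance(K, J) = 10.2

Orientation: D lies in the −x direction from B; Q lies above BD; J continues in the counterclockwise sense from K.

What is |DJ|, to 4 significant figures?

26.08

B is at the origin; B and D share the same y with |BD| = 47.1 and D on the −x side, so D = (-47.10, 0.000). The tangent condition forces QD to be normal to BD, so Q = D + (0, 12.7) = (-47.10, 12.70). On A1, D sits at bearing -90° from Q; an 89° counterclockwise sweep puts K at bearing -1°, so K = Q + 12.7·(cos -1°, sin -1°) = (-34.40, 12.48). The tangent condition forces QK to be normal to KJ, so KJ runs along (−sin -1°, cos -1°); with |KJ| = 10.2, J = (-34.22, 22.68). Then |DJ| = |J − D| = 26.08.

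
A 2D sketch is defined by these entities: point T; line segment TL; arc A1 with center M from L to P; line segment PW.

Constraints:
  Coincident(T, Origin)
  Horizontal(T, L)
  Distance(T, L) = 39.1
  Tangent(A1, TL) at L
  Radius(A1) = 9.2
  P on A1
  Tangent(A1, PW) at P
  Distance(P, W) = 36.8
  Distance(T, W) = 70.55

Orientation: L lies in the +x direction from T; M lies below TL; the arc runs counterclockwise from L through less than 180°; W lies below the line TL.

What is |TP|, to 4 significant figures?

35.43

T is at the origin; T and L share the same y with |TL| = 39.1 and L on the +x side, so L = (39.10, 0.000). Since A1 is tangent to TL there, ML ⟂ TL, so M = L + (0, -9.2) = (39.10, -9.200). Since MP ⟂ PW (tangency), |MW| = √(9.2² + 36.8²) = 37.93 regardless of where P sits on A1. So W lies on both circle(T, 70.55) and circle(M, 37.93); the below-TL intersection is W = (55.69, -43.31). P is the foot of the tangent from W: P = (32.05, -15.11).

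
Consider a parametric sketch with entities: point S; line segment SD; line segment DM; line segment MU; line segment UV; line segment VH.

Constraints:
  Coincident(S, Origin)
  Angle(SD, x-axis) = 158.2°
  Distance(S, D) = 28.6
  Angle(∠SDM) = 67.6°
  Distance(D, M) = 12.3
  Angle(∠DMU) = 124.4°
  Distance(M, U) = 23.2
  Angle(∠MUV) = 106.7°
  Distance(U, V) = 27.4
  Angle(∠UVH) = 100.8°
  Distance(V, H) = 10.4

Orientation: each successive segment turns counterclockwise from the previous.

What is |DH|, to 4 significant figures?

35.58

S is at the origin; SD runs at 158.2° with length 28.6, so D = (-26.55, 10.62). ∠SDM = 67.6° gives DM at -89.40° from the x-axis; with |DM| = 12.3, M = (-26.43, -1.678). ∠DMU = 124.4° gives MU at -33.80° from the x-axis; with |MU| = 23.2, U = (-7.147, -14.58). ∠MUV = 106.7° gives UV at 39.50° from the x-axis; with |UV| = 27.4, V = (14.00, 2.844). ∠UVH = 100.8° gives VH at 118.7° from the x-axis; with |VH| = 10.4, H = (9.001, 11.97). Then |DH| = |H − D| = 35.58.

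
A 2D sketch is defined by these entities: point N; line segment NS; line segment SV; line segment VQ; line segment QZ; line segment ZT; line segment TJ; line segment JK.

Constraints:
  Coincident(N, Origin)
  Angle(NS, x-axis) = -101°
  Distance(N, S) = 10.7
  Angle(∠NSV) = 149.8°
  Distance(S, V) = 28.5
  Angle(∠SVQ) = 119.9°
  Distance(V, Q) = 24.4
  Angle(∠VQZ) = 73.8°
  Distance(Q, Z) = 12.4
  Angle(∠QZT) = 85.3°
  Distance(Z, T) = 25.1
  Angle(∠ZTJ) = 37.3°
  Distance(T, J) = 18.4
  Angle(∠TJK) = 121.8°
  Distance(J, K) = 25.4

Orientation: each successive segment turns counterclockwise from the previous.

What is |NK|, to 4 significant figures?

52.49

∠ZTJ = 37.3° gives TJ at -27.10° from the x-axis; with |TJ| = 18.4, J = (21.79, -42.43). ∠TJK = 121.8° gives JK at 31.10° from the x-axis; with |JK| = 25.4, K = (43.54, -29.31). Then |NK| = |K − N| = 52.49.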